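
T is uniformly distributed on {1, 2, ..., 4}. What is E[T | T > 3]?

4

Given T > 3, T is equally likely to be any of {4}.
E[T | T > 3] = (4) / 1 = 4.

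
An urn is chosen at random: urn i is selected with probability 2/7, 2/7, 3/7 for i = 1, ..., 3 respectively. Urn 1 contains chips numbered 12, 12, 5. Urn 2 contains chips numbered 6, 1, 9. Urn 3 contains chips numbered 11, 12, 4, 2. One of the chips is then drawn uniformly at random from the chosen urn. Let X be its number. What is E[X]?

207/28

E[X | urn 1] = (12+12+5)/3 = 29/3.
E[X | urn 2] = (6+1+9)/3 = 16/3.
E[X | urn 3] = (11+12+4+2)/4 = 29/4.
E[X] = (2/7)·(29/3) + (2/7)·(16/3) + (3/7)·(29/4) = 207/28.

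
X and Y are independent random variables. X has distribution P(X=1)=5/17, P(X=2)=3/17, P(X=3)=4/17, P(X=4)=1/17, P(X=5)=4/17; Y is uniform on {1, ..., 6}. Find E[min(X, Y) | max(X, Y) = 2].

14/11

P(max(X, Y) = 2) = 11/102.
Summing min(X,Y)·P(x,y) over outcomes with max(X, Y) = 2 gives 7/51.
E[min(X, Y) | max(X, Y) = 2] = (7/51) / (11/102) = 14/11.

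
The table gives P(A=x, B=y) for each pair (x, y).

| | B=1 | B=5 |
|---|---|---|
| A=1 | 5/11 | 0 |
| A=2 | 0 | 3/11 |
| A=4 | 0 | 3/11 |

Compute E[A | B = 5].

P(B = 5) = 6/11.
Σ A·P over the event = 2·(3/11) + 4·(3/11) = 18/11.
E[A | B = 5] = (18/11) / (6/11) = 3.

3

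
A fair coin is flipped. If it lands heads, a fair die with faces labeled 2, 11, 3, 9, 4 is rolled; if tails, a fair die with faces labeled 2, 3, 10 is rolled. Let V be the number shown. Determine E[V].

E[V | heads] = (2+11+3+9+4)/5 = 29/5.
E[V | tails] = (2+3+10)/3 = 5.
By the law of total expectation,
E[V] = (1/2)·(29/5) + (1/2)·(5) = 27/5.

27/5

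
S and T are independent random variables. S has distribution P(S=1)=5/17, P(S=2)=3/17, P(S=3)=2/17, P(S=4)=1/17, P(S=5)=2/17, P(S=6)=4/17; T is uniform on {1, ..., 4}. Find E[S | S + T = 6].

13/4

P(S + T = 6) = 2/17.
Summing S·P(x,y) over outcomes with S + T = 6 gives 13/34.
E[S | S + T = 6] = (13/34) / (2/17) = 13/4.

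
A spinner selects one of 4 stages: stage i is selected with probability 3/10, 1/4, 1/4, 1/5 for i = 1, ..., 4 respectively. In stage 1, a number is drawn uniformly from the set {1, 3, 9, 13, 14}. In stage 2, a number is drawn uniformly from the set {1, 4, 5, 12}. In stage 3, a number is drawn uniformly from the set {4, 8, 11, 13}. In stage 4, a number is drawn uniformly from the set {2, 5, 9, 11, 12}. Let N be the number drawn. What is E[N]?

E[N | stage 1] = (1+3+9+13+14)/5 = 8.
E[N | stage 2] = (1+4+5+12)/4 = 11/2.
E[N | stage 3] = (4+8+11+13)/4 = 9.
E[N | stage 4] = (2+5+9+11+12)/5 = 39/5.
E[N] = (3/10)·(8) + (1/4)·(11/2) + (1/4)·(9) + (1/5)·(39/5) = 1517/200.

1517/200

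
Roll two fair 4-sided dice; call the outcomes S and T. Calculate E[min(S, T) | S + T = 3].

1

P(S + T = 3) = 1/8.
Summing min(S,T)·P(x,y) over outcomes with S + T = 3 gives 1/8.
E[min(S, T) | S + T = 3] = (1/8) / (1/8) = 1.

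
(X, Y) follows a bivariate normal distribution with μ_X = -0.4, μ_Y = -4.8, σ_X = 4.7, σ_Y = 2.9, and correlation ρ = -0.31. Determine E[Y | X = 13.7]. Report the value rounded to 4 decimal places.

E[Y | X=x] = μ_Y + ρ(σ_Y/σ_X)(x − μ_X) for jointly normal variables.
E[Y | X=13.7] = -4.8 + (-0.31)·(2.9/4.7)·(13.7 − (-0.4)) = -4.8 + (-0.19128)·(14.1) = -7.4970.

-7.4970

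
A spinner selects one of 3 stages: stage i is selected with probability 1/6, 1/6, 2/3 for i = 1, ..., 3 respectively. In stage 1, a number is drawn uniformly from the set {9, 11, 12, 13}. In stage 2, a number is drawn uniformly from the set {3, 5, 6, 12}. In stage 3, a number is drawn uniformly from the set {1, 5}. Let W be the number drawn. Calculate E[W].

119/24

E[W | stage 1] = (9+11+12+13)/4 = 45/4.
E[W | stage 2] = (3+5+6+12)/4 = 13/2.
E[W | stage 3] = (1+5)/2 = 3.
By the law of total expectation,
E[W] = (1/6)·(45/4) + (1/6)·(13/2) + (2/3)·(3) = 119/24.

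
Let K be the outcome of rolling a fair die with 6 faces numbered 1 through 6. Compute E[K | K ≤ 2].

Given K ≤ 2, K is equally likely to be any of {1, 2}.
E[K | K ≤ 2] = (1 + 2) / 2 = 3/2.

3/2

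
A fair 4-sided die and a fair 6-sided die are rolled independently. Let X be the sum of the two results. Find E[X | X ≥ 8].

P(X ≥ 8) = 1/4.
Σ over the event: 8·1/8 + 9·1/12 + 10·1/24 = 13/6.
E[X | X ≥ 8] = (13/6) / (1/4) = 26/3.

26/3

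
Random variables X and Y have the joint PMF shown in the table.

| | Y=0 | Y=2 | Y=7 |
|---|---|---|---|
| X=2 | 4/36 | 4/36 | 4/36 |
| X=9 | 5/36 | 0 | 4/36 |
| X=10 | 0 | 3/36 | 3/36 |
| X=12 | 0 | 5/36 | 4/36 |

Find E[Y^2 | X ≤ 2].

53/3

P(X ≤ 2) = 1/3.
Σ Y^2·P over the event = 0·(4/36) + 4·(4/36) + 49·(4/36) = 53/9.
E[Y^2 | X ≤ 2] = (53/9) / (1/3) = 53/3.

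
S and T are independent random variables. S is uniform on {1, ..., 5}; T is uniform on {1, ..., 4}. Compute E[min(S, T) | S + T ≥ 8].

11/3

Outcomes with S + T ≥ 8: (4,4), (5,3), (5,4), each with probability 1/20.
E[min(S, T) | S + T ≥ 8] = (4 + 3 + 4) / 3 = 11/3.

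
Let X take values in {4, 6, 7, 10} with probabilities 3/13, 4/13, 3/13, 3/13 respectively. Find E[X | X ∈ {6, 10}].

54/7

P(X ∈ {6, 10}) = 7/13.
Σ over the event: 6·4/13 + 10·3/13 = 54/13.
E[X | X ∈ {6, 10}] = (54/13) / (7/13) = 54/7.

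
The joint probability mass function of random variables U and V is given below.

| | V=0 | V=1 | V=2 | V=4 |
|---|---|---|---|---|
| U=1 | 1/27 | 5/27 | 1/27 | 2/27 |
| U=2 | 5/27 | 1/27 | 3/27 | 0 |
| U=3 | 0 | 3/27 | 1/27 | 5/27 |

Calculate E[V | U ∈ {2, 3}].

16/9

P(U ∈ {2, 3}) = 2/3.
Summing V·P(U=x,V=y) over the conditioning event gives 32/27.
E[V | U ∈ {2, 3}] = (32/27) / (2/3) = 16/9.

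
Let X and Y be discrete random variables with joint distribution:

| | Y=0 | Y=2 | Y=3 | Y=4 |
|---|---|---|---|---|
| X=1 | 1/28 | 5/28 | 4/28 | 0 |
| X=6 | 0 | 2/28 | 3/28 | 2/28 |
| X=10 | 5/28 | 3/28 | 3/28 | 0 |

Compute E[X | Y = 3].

P(Y = 3) = 5/14.
Summing X·P(X=x,Y=y) over the conditioning event gives 13/7.
E[X | Y = 3] = (13/7) / (5/14) = 26/5.

26/5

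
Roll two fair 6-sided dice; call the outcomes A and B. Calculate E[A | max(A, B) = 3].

12/5

Outcomes with max(A, B) = 3: (1,3), (2,3), (3,1), (3,2), (3,3), each with probability 1/36.
E[A | max(A, B) = 3] = (1 + 2 + 3 + 3 + 3) / 5 = 12/5.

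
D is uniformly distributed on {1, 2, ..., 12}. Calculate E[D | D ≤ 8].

Given D ≤ 8, D is equally likely to be any of {1, 2, 3, 4, 5, 6, 7, 8}.
E[D | D ≤ 8] = (1 + 2 + 3 + 4 + 5 + 6 + 7 + 8) / 8 = 9/2.

9/2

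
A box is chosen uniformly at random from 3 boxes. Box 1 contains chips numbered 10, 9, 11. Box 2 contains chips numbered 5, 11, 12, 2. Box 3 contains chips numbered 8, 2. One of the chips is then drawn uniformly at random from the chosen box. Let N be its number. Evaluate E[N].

E[N | box 1] = (10+9+11)/3 = 10.
E[N | box 2] = (5+11+12+2)/4 = 15/2.
E[N | box 3] = (8+2)/2 = 5.
By the law of total expectation,
E[N] = (1/3)·(10) + (1/3)·(15/2) + (1/3)·(5) = 15/2.

15/2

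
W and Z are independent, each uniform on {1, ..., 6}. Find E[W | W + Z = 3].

3/2

Outcomes with W + Z = 3: (1,2), (2,1), each with probability 1/36.
E[W | W + Z = 3] = (1 + 2) / 2 = 3/2.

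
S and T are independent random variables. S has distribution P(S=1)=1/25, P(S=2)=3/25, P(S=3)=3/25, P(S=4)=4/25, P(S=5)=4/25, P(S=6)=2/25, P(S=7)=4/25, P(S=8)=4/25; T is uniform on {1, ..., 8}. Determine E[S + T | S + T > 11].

P(S + T > 11) = 27/100.
Summing (S+T)·P(x,y) over outcomes with S + T > 11 gives 361/100.
E[S + T | S + T > 11] = (361/100) / (27/100) = 361/27.

361/27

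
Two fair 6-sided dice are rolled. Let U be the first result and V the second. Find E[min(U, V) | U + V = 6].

Outcomes with U + V = 6: (1,5), (2,4), (3,3), (4,2), (5,1), each with probability 1/36.
E[min(U, V) | U + V = 6] = (1 + 2 + 3 + 2 + 1) / 5 = 9/5.

9/5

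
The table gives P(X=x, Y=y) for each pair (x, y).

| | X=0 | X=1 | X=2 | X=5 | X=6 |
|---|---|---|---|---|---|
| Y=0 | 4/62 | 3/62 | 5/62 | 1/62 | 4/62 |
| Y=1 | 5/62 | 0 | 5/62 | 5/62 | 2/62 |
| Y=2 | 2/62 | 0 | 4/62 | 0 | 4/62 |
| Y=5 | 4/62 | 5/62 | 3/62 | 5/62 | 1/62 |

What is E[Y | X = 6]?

P(X = 6) = 11/62.
Σ Y·P over the event = 0·(4/62) + 1·(2/62) + 2·(4/62) + 5·(1/62) = 15/62.
E[Y | X = 6] = (15/62) / (11/62) = 15/11.

15/11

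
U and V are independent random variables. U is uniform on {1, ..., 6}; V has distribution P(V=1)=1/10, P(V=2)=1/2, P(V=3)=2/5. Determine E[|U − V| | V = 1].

P(V = 1) = 1/10.
Summing |U−V|·P(x,y) over outcomes with V = 1 gives 1/4.
E[|U − V| | V = 1] = (1/4) / (1/10) = 5/2.

5/2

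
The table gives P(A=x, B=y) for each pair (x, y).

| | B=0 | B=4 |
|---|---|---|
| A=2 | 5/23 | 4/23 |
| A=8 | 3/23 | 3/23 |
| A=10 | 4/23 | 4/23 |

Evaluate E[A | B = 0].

37/6

P(B = 0) = 12/23.
Σ A·P over the event = 2·(5/23) + 8·(3/23) + 10·(4/23) = 74/23.
E[A | B = 0] = (74/23) / (12/23) = 37/6.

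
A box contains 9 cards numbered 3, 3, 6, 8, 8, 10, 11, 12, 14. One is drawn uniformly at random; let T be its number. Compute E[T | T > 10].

37/3

P(T > 10) = 1/3.
Σ over the event: 11·1/9 + 12·1/9 + 14·1/9 = 37/9.
E[T | T > 10] = (37/9) / (1/3) = 37/3.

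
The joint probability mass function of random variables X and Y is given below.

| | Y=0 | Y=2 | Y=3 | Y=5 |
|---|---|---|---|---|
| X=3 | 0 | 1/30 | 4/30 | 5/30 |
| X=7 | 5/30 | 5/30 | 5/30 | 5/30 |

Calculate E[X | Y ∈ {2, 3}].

P(Y ∈ {2, 3}) = 1/2.
Summing X·P(X=x,Y=y) over the conditioning event gives 17/6.
E[X | Y ∈ {2, 3}] = (17/6) / (1/2) = 17/3.

17/3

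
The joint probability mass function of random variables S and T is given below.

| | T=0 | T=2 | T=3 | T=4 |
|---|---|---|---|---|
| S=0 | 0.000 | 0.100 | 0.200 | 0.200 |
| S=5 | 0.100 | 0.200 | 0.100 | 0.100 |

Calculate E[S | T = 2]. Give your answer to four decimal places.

3.3333

P(T = 2) = 0.300.
Σ S·P over the event = 0·(0.100) + 5·(0.200) = 1.000.
E[S | T = 2] = (1.000) / (0.300) = 3.3333.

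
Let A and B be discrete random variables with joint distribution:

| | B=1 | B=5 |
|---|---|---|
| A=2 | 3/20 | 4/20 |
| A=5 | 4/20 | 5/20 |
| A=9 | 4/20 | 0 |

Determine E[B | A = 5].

P(A = 5) = 9/20.
Σ B·P over the event = 1·(4/20) + 5·(5/20) = 29/20.
E[B | A = 5] = (29/20) / (9/20) = 29/9.

29/9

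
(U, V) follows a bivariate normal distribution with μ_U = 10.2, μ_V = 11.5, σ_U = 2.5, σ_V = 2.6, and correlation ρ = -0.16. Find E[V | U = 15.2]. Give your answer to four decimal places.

The regression of V on U has slope ρ·σ_V/σ_U and passes through (μ_U, μ_V).
E[V | U=15.2] = 11.5 + (-0.16)·(2.6/2.5)·(15.2 − (10.2)) = 11.5 + (-0.1664)·(5) = 10.6680.

10.6680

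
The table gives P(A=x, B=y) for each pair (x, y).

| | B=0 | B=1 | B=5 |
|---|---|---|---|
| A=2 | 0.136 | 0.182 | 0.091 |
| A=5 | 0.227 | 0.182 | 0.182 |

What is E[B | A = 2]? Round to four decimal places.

1.5575

P(A = 2) = 0.409.
Σ B·P over the event = 0·(0.136) + 1·(0.182) + 5·(0.091) = 0.637.
E[B | A = 2] = (0.637) / (0.409) = 1.5575.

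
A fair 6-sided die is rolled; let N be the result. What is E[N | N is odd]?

3

Given N is odd, N is equally likely to be any of {1, 3, 5}.
E[N | N is odd] = (1 + 3 + 5) / 3 = 3.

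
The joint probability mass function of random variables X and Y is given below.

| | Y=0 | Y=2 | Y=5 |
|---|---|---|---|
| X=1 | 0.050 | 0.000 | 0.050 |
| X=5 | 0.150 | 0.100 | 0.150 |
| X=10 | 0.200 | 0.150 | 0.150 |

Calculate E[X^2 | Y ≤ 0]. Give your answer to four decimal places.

P(Y ≤ 0) = 0.400.
Σ X^2·P over the event = 1·(0.050) + 25·(0.150) + 100·(0.200) = 23.800.
E[X^2 | Y ≤ 0] = (23.800) / (0.400) = 59.5000.

59.5000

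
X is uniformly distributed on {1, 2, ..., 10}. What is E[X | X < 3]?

Given X < 3, X is equally likely to be any of {1, 2}.
E[X | X < 3] = (1 + 2) / 2 = 3/2.

3/2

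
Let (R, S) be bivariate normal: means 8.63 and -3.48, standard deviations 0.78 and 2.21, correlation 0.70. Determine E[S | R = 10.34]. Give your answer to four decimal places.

-0.0885

For a bivariate normal, E[S | R=x] = μ_S + ρ·(σ_S/σ_R)·(x − μ_R).
E[S | R=10.34] = -3.48 + (0.70)·(2.21/0.78)·(10.34 − (8.63)) = -3.48 + (1.98333)·(1.71) = -0.0885.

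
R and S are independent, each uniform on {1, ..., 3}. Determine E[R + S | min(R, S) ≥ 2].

5

P(min(R, S) ≥ 2) = 4/9.
Summing (R+S)·P(x,y) over outcomes with min(R, S) ≥ 2 gives 20/9.
E[R + S | min(R, S) ≥ 2] = (20/9) / (4/9) = 5.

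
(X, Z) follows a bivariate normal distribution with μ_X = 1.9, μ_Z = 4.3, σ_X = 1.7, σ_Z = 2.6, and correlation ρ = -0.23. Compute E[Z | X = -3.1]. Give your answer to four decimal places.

E[Z | X=x] = μ_Z + ρ(σ_Z/σ_X)(x − μ_X) for jointly normal variables.
E[Z | X=-3.1] = 4.3 + (-0.23)·(2.6/1.7)·(-3.1 − (1.9)) = 4.3 + (-0.35176)·(-5) = 6.0588.

6.0588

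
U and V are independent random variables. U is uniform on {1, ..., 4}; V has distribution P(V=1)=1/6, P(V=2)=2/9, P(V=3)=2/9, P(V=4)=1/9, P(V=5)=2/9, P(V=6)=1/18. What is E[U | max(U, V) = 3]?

P(max(U, V) = 3) = 19/72.
Summing U·P(x,y) over outcomes with max(U, V) = 3 gives 5/8.
E[U | max(U, V) = 3] = (5/8) / (19/72) = 45/19.

45/19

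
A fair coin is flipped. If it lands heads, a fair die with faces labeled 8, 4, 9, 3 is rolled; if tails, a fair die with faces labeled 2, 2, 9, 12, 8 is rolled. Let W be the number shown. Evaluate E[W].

63/10

E[W | heads] = (8+4+9+3)/4 = 6.
E[W | tails] = (2+2+9+12+8)/5 = 33/5.
E[W] = (1/2)·(6) + (1/2)·(33/5) = 63/10.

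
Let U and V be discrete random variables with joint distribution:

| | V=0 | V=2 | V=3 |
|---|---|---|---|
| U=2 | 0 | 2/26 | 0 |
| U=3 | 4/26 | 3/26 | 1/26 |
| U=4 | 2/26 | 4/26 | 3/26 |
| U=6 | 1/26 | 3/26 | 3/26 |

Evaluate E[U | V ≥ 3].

33/7

P(V ≥ 3) = 7/26.
Σ U·P over the event = 3·(1/26) + 4·(3/26) + 6·(3/26) = 33/26.
E[U | V ≥ 3] = (33/26) / (7/26) = 33/7.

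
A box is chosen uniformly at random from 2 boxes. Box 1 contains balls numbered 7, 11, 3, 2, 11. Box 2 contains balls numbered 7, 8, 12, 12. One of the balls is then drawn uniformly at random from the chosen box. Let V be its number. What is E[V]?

331/40

E[V | box 1] = (7+11+3+2+11)/5 = 34/5.
E[V | box 2] = (7+8+12+12)/4 = 39/4.
E[V] = (1/2)·(34/5) + (1/2)·(39/4) = 331/40.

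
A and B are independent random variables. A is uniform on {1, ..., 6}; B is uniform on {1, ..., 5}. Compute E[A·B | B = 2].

Outcomes with B = 2: (1,2), (2,2), (3,2), (4,2), (5,2), (6,2), each with probability 1/30.
E[A·B | B = 2] = (2 + 4 + 6 + 8 + 10 + 12) / 6 = 7.

7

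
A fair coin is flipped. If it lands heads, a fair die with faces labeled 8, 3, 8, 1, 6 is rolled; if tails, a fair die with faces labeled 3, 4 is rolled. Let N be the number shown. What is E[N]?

E[N | heads] = (8+3+8+1+6)/5 = 26/5.
E[N | tails] = (3+4)/2 = 7/2.
By the law of total expectation,
E[N] = (1/2)·(26/5) + (1/2)·(7/2) = 87/20.

87/20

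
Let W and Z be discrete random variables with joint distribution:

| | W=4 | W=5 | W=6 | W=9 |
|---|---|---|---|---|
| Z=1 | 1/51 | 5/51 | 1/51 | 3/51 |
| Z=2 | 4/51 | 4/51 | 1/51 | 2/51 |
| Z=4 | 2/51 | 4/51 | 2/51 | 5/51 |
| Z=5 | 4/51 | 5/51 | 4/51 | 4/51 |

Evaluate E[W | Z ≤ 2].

122/21

P(Z ≤ 2) = 7/17.
Σ W·P over the event = 4·(1/51) + 4·(4/51) + 5·(5/51) + 5·(4/51) + 6·(1/51) + 6·(1/51) + 9·(3/51) + 9·(2/51) = 122/51.
E[W | Z ≤ 2] = (122/51) / (7/17) = 122/21.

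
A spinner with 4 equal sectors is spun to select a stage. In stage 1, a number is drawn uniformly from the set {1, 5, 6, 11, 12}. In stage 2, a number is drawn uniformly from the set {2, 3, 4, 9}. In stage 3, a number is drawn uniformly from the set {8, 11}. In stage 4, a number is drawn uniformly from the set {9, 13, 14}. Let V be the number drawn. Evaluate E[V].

33/4

E[V | stage 1] = (1+5+6+11+12)/5 = 7.
E[V | stage 2] = (2+3+4+9)/4 = 9/2.
E[V | stage 3] = (8+11)/2 = 19/2.
E[V | stage 4] = (9+13+14)/3 = 12.
E[V] = (1/4)·(7) + (1/4)·(9/2) + (1/4)·(19/2) + (1/4)·(12) = 33/4.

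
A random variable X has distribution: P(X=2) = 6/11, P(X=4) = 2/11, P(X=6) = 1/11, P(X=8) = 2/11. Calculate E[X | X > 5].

P(X > 5) = 3/11.
Σ over the event: 6·1/11 + 8·2/11 = 2.
E[X | X > 5] = (2) / (3/11) = 22/3.

22/3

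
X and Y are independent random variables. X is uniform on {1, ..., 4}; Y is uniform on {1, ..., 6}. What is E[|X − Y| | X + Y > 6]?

P(X + Y > 6) = 5/12.
Summing |X−Y|·P(x,y) over outcomes with X + Y > 6 gives 11/12.
E[|X − Y| | X + Y > 6] = (11/12) / (5/12) = 11/5.

11/5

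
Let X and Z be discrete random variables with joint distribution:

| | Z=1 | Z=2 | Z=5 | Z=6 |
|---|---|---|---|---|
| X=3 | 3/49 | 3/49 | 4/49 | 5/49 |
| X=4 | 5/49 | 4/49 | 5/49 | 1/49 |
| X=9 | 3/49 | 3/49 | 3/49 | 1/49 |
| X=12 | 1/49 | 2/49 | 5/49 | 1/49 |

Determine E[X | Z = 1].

17/3

P(Z = 1) = 12/49.
Σ X·P over the event = 3·(3/49) + 4·(5/49) + 9·(3/49) + 12·(1/49) = 68/49.
E[X | Z = 1] = (68/49) / (12/49) = 17/3.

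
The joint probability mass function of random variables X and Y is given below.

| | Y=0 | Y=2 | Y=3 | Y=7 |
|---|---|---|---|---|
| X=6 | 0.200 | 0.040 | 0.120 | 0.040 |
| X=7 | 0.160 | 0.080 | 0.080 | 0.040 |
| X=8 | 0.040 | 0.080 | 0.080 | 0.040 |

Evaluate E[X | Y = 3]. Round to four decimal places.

6.8571

P(Y = 3) = 0.280.
Summing X·P(X=x,Y=y) over the conditioning event gives 1.920.
E[X | Y = 3] = (1.920) / (0.280) = 6.8571.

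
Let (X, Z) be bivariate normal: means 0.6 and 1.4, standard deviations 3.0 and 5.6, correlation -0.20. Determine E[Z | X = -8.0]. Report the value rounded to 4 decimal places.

E[Z | X=x] = μ_Z + ρ(σ_Z/σ_X)(x − μ_X) for jointly normal variables.
E[Z | X=-8.0] = 1.4 + (-0.20)·(5.6/3.0)·(-8.0 − (0.6)) = 1.4 + (-0.373333)·(-8.6) = 4.6107.

4.6107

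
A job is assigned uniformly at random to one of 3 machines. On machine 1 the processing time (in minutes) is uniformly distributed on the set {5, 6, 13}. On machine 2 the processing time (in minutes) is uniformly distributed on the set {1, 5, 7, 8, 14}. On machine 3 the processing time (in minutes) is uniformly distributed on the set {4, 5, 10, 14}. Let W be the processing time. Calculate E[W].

E[W | machine 1] = (5+6+13)/3 = 8.
E[W | machine 2] = (1+5+7+8+14)/5 = 7.
E[W | machine 3] = (4+5+10+14)/4 = 33/4.
E[W] = (1/3)·(8) + (1/3)·(7) + (1/3)·(33/4) = 31/4.

31/4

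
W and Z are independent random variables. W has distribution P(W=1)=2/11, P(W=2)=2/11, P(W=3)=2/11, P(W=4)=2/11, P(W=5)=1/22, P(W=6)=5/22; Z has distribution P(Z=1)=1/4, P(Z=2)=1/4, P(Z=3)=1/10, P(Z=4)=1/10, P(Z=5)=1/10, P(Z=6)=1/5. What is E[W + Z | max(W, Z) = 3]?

P(max(W, Z) = 3) = 8/55.
Summing (W+Z)·P(x,y) over outcomes with max(W, Z) = 3 gives 15/22.
E[W + Z | max(W, Z) = 3] = (15/22) / (8/55) = 75/16.

75/16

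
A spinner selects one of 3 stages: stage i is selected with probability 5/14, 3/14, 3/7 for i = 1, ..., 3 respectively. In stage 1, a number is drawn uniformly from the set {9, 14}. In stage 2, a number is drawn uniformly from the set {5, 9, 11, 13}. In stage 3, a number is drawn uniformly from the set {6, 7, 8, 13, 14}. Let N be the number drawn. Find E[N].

359/35

E[N | stage 1] = (9+14)/2 = 23/2.
E[N | stage 2] = (5+9+11+13)/4 = 19/2.
E[N | stage 3] = (6+7+8+13+14)/5 = 48/5.
E[N] = (5/14)·(23/2) + (3/14)·(19/2) + (3/7)·(48/5) = 359/35.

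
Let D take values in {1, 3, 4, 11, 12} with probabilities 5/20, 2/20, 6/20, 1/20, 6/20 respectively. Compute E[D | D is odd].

11/4

P(D is odd) = 2/5.
Σ over the event: 1·1/4 + 3·1/10 + 11·1/20 = 11/10.
E[D | D is odd] = (11/10) / (2/5) = 11/4.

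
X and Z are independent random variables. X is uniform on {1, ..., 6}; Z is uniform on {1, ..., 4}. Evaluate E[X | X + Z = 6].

7/2

Outcomes with X + Z = 6: (2,4), (3,3), (4,2), (5,1), each with probability 1/24.
E[X | X + Z = 6] = (2 + 3 + 4 + 5) / 4 = 7/2.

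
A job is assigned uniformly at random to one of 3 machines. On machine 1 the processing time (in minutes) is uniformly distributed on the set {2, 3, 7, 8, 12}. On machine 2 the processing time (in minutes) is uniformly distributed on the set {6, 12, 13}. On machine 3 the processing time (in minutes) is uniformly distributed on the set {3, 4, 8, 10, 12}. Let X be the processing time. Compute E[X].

362/45

E[X | machine 1] = (2+3+7+8+12)/5 = 32/5.
E[X | machine 2] = (6+12+13)/3 = 31/3.
E[X | machine 3] = (3+4+8+10+12)/5 = 37/5.
E[X] = (1/3)·(32/5) + (1/3)·(31/3) + (1/3)·(37/5) = 362/45.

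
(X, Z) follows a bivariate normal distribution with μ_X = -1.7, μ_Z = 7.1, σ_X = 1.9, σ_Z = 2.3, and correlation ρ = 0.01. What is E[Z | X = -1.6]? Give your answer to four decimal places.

7.1012

For a bivariate normal, E[Z | X=x] = μ_Z + ρ·(σ_Z/σ_X)·(x − μ_X).
E[Z | X=-1.6] = 7.1 + (0.01)·(2.3/1.9)·(-1.6 − (-1.7)) = 7.1 + (0.012105)·(0.1) = 7.1012.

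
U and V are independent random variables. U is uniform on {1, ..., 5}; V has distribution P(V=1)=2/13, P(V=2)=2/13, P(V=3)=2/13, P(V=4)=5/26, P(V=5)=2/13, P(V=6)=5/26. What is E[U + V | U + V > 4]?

P(U + V > 4) = 53/65.
Summing (U+V)·P(x,y) over outcomes with U + V > 4 gives 6.
E[U + V | U + V > 4] = (6) / (53/65) = 390/53.

390/53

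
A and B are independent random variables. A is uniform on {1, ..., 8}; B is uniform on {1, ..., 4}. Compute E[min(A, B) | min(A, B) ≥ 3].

41/12

P(min(A, B) ≥ 3) = 3/8.
Summing min(A,B)·P(x,y) over outcomes with min(A, B) ≥ 3 gives 41/32.
E[min(A, B) | min(A, B) ≥ 3] = (41/32) / (3/8) = 41/12.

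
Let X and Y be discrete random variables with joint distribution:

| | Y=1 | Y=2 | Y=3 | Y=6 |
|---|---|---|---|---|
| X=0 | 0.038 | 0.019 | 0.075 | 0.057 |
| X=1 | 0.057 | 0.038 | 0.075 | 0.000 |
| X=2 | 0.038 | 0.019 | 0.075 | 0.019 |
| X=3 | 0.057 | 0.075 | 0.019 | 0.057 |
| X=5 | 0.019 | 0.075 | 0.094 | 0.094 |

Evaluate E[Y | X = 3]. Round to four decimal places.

P(X = 3) = 0.208.
Σ Y·P over the event = 1·(0.057) + 2·(0.075) + 3·(0.019) + 6·(0.057) = 0.606.
E[Y | X = 3] = (0.606) / (0.208) = 2.9135.

2.9135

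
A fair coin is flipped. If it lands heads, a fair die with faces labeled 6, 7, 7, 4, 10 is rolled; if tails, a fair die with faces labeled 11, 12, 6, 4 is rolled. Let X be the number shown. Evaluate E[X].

E[X | heads] = (6+7+7+4+10)/5 = 34/5.
E[X | tails] = (11+12+6+4)/4 = 33/4.
E[X] = (1/2)·(34/5) + (1/2)·(33/4) = 301/40.

301/40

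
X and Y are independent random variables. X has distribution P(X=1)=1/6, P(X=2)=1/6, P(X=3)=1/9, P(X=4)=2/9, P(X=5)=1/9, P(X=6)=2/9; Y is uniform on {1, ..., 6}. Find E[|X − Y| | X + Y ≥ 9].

23/16

P(X + Y ≥ 9) = 8/27.
Summing |X−Y|·P(x,y) over outcomes with X + Y ≥ 9 gives 23/54.
E[|X − Y| | X + Y ≥ 9] = (23/54) / (8/27) = 23/16.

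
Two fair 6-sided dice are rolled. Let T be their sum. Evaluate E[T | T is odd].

7

P(T is odd) = 1/2.
Σ over the event: 3·1/18 + 5·1/9 + 7·1/6 + 9·1/9 + 11·1/18 = 7/2.
E[T | T is odd] = (7/2) / (1/2) = 7.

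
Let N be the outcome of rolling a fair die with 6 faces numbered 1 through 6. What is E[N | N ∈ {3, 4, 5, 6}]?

P(N ∈ {3, 4, 5, 6}) = 2/3.
Σ over the event: 3·1/6 + 4·1/6 + 5·1/6 + 6·1/6 = 3.
E[N | N ∈ {3, 4, 5, 6}] = (3) / (2/3) = 9/2.

9/2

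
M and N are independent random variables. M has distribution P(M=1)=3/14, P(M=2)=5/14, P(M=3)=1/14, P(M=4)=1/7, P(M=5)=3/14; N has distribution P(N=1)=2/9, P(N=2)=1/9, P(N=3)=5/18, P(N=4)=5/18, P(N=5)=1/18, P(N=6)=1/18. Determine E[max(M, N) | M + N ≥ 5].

798/185

P(M + N ≥ 5) = 185/252.
Summing max(M,N)·P(x,y) over outcomes with M + N ≥ 5 gives 19/6.
E[max(M, N) | M + N ≥ 5] = (19/6) / (185/252) = 798/185.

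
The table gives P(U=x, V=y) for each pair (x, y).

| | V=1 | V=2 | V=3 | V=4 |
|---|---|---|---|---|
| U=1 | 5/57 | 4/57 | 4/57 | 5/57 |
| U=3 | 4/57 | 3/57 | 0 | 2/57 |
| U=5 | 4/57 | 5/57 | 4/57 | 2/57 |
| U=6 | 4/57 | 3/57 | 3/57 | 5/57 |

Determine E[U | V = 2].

56/15

P(V = 2) = 5/19.
Σ U·P over the event = 1·(4/57) + 3·(3/57) + 5·(5/57) + 6·(3/57) = 56/57.
E[U | V = 2] = (56/57) / (5/19) = 56/15.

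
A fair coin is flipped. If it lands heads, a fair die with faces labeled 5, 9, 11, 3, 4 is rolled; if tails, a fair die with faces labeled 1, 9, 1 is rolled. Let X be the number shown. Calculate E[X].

E[X | heads] = (5+9+11+3+4)/5 = 32/5.
E[X | tails] = (1+9+1)/3 = 11/3.
By the law of total expectation,
E[X] = (1/2)·(32/5) + (1/2)·(11/3) = 151/30.

151/30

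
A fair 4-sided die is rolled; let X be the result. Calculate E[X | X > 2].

7/2

Given X > 2, X is equally likely to be any of {3, 4}.
E[X | X > 2] = (3 + 4) / 2 = 7/2.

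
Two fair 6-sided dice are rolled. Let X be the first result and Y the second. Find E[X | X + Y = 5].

Outcomes with X + Y = 5: (1,4), (2,3), (3,2), (4,1), each with probability 1/36.
E[X | X + Y = 5] = (1 + 2 + 3 + 4) / 4 = 5/2.

5/2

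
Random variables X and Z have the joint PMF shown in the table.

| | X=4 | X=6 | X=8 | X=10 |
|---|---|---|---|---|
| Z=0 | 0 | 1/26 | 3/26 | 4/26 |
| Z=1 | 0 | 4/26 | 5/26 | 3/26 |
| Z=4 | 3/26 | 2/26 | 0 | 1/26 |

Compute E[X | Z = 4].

17/3

P(Z = 4) = 3/13.
Σ X·P over the event = 4·(3/26) + 6·(2/26) + 10·(1/26) = 17/13.
E[X | Z = 4] = (17/13) / (3/13) = 17/3.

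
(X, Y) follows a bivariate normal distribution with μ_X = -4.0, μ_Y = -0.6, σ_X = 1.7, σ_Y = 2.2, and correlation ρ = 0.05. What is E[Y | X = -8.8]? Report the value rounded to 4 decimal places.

For a bivariate normal, E[Y | X=x] = μ_Y + ρ·(σ_Y/σ_X)·(x − μ_X).
E[Y | X=-8.8] = -0.6 + (0.05)·(2.2/1.7)·(-8.8 − (-4.0)) = -0.6 + (0.064706)·(-4.8) = -0.9106.

-0.9106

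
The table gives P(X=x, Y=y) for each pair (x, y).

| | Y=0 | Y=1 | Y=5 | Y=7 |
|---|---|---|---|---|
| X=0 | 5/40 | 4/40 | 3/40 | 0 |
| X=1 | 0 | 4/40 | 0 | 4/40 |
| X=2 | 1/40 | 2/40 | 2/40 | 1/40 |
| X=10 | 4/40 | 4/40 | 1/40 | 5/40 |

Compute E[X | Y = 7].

28/5

P(Y = 7) = 1/4.
Σ X·P over the event = 1·(4/40) + 2·(1/40) + 10·(5/40) = 7/5.
E[X | Y = 7] = (7/5) / (1/4) = 28/5.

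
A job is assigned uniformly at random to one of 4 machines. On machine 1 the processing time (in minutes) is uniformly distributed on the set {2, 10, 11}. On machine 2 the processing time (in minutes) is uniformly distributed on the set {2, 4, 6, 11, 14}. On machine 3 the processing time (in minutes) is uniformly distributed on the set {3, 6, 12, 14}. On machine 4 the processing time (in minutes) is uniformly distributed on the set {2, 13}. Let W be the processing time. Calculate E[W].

E[W | machine 1] = (2+10+11)/3 = 23/3.
E[W | machine 2] = (2+4+6+11+14)/5 = 37/5.
E[W | machine 3] = (3+6+12+14)/4 = 35/4.
E[W | machine 4] = (2+13)/2 = 15/2.
E[W] = (1/4)·(23/3) + (1/4)·(37/5) + (1/4)·(35/4) + (1/4)·(15/2) = 1879/240.

1879/240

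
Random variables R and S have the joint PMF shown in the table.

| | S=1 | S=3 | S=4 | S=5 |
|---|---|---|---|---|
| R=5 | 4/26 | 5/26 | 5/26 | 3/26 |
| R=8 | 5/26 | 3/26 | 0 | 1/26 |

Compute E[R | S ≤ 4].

P(S ≤ 4) = 11/13.
Σ R·P over the event = 5·(4/26) + 5·(5/26) + 5·(5/26) + 8·(5/26) + 8·(3/26) = 67/13.
E[R | S ≤ 4] = (67/13) / (11/13) = 67/11.

67/11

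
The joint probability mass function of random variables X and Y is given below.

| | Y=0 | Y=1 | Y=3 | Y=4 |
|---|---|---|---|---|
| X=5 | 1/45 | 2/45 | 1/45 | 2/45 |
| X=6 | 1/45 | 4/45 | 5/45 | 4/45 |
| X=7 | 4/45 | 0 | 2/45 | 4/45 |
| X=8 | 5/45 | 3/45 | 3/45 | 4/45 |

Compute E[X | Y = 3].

P(Y = 3) = 11/45.
Σ X·P over the event = 5·(1/45) + 6·(5/45) + 7·(2/45) + 8·(3/45) = 73/45.
E[X | Y = 3] = (73/45) / (11/45) = 73/11.

73/11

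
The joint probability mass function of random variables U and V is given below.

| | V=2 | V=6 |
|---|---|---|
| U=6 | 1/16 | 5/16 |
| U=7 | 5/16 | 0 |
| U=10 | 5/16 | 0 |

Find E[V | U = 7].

P(U = 7) = 5/16.
Σ V·P over the event = 2·(5/16) = 5/8.
E[V | U = 7] = (5/8) / (5/16) = 2.

2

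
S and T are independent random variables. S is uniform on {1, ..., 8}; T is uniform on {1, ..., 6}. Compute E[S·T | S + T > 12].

130/3

Outcomes with S + T > 12: (7,6), (8,5), (8,6), each with probability 1/48.
E[S·T | S + T > 12] = (42 + 40 + 48) / 3 = 130/3.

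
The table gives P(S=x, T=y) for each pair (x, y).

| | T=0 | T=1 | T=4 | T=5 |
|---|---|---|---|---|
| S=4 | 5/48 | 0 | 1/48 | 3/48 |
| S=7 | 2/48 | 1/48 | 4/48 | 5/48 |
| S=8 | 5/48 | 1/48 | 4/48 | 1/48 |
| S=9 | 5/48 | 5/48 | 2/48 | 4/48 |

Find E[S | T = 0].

7

P(T = 0) = 17/48.
Σ S·P over the event = 4·(5/48) + 7·(2/48) + 8·(5/48) + 9·(5/48) = 119/48.
E[S | T = 0] = (119/48) / (17/48) = 7.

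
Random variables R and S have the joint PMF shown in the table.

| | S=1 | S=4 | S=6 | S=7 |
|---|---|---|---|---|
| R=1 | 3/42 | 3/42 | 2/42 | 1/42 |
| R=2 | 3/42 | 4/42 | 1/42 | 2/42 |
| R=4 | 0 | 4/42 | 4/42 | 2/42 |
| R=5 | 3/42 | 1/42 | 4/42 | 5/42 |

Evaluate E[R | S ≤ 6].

3

P(S ≤ 6) = 16/21.
Summing R·P(R=x,S=y) over the conditioning event gives 16/7.
E[R | S ≤ 6] = (16/7) / (16/21) = 3.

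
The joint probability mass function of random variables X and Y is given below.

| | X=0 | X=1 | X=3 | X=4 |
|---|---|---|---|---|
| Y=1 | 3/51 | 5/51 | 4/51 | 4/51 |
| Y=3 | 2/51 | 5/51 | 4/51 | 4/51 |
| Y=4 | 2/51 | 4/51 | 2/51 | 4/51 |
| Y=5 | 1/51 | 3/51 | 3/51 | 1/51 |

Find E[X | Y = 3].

11/5

P(Y = 3) = 5/17.
Σ X·P over the event = 0·(2/51) + 1·(5/51) + 3·(4/51) + 4·(4/51) = 11/17.
E[X | Y = 3] = (11/17) / (5/17) = 11/5.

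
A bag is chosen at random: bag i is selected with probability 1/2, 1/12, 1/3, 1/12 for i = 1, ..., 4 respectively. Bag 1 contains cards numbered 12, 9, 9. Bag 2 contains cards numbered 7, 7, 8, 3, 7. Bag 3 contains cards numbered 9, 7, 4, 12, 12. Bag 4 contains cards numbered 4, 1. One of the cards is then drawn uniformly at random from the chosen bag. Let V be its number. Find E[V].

E[V | bag 1] = (12+9+9)/3 = 10.
E[V | bag 2] = (7+7+8+3+7)/5 = 32/5.
E[V | bag 3] = (9+7+4+12+12)/5 = 44/5.
E[V | bag 4] = (4+1)/2 = 5/2.
E[V] = (1/2)·(10) + (1/12)·(32/5) + (1/3)·(44/5) + (1/12)·(5/2) = 347/40.

347/40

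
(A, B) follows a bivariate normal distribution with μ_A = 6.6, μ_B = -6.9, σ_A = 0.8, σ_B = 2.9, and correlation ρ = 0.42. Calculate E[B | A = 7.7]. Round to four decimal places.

-5.2253

The regression of B on A has slope ρ·σ_B/σ_A and passes through (μ_A, μ_B).
E[B | A=7.7] = -6.9 + (0.42)·(2.9/0.8)·(7.7 − (6.6)) = -6.9 + (1.5225)·(1.1) = -5.2253.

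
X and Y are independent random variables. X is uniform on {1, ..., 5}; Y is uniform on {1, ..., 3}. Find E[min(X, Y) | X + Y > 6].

8/3

P(X + Y > 6) = 1/5.
Summing min(X,Y)·P(x,y) over outcomes with X + Y > 6 gives 8/15.
E[min(X, Y) | X + Y > 6] = (8/15) / (1/5) = 8/3.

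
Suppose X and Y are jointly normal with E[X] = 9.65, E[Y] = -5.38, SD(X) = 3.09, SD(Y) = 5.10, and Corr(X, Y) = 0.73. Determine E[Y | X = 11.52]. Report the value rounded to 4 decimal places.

The regression of Y on X has slope ρ·σ_Y/σ_X and passes through (μ_X, μ_Y).
E[Y | X=11.52] = -5.38 + (0.73)·(5.10/3.09)·(11.52 − (9.65)) = -5.38 + (1.20485)·(1.87) = -3.1269.

-3.1269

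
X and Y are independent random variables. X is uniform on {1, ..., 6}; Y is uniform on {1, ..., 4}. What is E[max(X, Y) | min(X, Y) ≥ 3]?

Outcomes with min(X, Y) ≥ 3: (3,3), (3,4), (4,3), (4,4), (5,3), (5,4), (6,3), (6,4), each with probability 1/24.
E[max(X, Y) | min(X, Y) ≥ 3] = (3 + 4 + 4 + 4 + 5 + 5 + 6 + 6) / 8 = 37/8.

37/8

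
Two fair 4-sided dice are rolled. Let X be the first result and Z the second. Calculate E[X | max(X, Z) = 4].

22/7

Outcomes with max(X, Z) = 4: (1,4), (2,4), (3,4), (4,1), (4,2), (4,3), (4,4), each with probability 1/16.
E[X | max(X, Z) = 4] = (1 + 2 + 3 + 4 + 4 + 4 + 4) / 7 = 22/7.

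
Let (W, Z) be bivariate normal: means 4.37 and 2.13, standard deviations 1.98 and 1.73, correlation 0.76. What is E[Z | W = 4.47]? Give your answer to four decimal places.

2.1964

The regression of Z on W has slope ρ·σ_Z/σ_W and passes through (μ_W, μ_Z).
E[Z | W=4.47] = 2.13 + (0.76)·(1.73/1.98)·(4.47 − (4.37)) = 2.13 + (0.66404)·(0.1) = 2.1964.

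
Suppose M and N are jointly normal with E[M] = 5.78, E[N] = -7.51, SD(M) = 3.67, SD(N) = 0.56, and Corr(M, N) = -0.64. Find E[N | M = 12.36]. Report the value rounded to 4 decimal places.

The regression of N on M has slope ρ·σ_N/σ_M and passes through (μ_M, μ_N).
E[N | M=12.36] = -7.51 + (-0.64)·(0.56/3.67)·(12.36 − (5.78)) = -7.51 + (-0.097657)·(6.58) = -8.1526.

-8.1526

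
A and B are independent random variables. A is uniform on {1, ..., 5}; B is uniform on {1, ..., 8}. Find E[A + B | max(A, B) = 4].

P(max(A, B) = 4) = 7/40.
Summing (A+B)·P(x,y) over outcomes with max(A, B) = 4 gives 11/10.
E[A + B | max(A, B) = 4] = (11/10) / (7/40) = 44/7.

44/7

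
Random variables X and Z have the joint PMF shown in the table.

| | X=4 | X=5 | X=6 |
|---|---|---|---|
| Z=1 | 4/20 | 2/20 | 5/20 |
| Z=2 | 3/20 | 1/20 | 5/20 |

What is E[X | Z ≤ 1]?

56/11

P(Z ≤ 1) = 11/20.
Σ X·P over the event = 4·(4/20) + 5·(2/20) + 6·(5/20) = 14/5.
E[X | Z ≤ 1] = (14/5) / (11/20) = 56/11.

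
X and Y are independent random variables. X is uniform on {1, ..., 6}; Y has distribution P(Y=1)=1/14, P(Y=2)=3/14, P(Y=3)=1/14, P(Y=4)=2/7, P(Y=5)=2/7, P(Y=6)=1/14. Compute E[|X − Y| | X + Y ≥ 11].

5/6

P(X + Y ≥ 11) = 1/14.
Summing |X−Y|·P(x,y) over outcomes with X + Y ≥ 11 gives 5/84.
E[|X − Y| | X + Y ≥ 11] = (5/84) / (1/14) = 5/6.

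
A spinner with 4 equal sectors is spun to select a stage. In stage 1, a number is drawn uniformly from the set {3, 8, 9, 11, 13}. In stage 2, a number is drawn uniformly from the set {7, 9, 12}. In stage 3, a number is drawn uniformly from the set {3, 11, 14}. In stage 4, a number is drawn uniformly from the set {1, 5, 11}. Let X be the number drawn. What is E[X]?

E[X | stage 1] = (3+8+9+11+13)/5 = 44/5.
E[X | stage 2] = (7+9+12)/3 = 28/3.
E[X | stage 3] = (3+11+14)/3 = 28/3.
E[X | stage 4] = (1+5+11)/3 = 17/3.
By the law of total expectation,
E[X] = (1/4)·(44/5) + (1/4)·(28/3) + (1/4)·(28/3) + (1/4)·(17/3) = 497/60.

497/60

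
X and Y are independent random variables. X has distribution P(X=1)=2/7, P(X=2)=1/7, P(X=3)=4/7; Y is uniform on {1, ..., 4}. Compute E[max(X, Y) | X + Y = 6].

16/5

P(X + Y = 6) = 5/28.
Summing max(X,Y)·P(x,y) over outcomes with X + Y = 6 gives 4/7.
E[max(X, Y) | X + Y = 6] = (4/7) / (5/28) = 16/5.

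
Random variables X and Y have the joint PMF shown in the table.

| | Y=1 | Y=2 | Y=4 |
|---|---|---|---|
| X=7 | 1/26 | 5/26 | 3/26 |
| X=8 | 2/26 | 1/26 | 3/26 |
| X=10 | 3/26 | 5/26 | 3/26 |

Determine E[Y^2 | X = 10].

P(X = 10) = 11/26.
Σ Y^2·P over the event = 1·(3/26) + 4·(5/26) + 16·(3/26) = 71/26.
E[Y^2 | X = 10] = (71/26) / (11/26) = 71/11.

71/11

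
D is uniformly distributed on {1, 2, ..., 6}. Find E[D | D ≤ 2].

3/2

Given D ≤ 2, D is equally likely to be any of {1, 2}.
E[D | D ≤ 2] = (1 + 2) / 2 = 3/2.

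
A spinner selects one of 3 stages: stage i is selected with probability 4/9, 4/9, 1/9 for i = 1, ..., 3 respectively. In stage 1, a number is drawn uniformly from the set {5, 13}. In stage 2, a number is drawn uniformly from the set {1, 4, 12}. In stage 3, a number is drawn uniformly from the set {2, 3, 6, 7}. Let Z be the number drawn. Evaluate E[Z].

E[Z | stage 1] = (5+13)/2 = 9.
E[Z | stage 2] = (1+4+12)/3 = 17/3.
E[Z | stage 3] = (2+3+6+7)/4 = 9/2.
By the law of total expectation,
E[Z] = (4/9)·(9) + (4/9)·(17/3) + (1/9)·(9/2) = 379/54.

379/54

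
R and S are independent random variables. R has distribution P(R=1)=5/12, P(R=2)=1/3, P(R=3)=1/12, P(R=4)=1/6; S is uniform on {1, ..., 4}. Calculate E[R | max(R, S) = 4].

P(max(R, S) = 4) = 3/8.
Summing R·P(x,y) over outcomes with max(R, S) = 4 gives 1.
E[R | max(R, S) = 4] = (1) / (3/8) = 8/3.

8/3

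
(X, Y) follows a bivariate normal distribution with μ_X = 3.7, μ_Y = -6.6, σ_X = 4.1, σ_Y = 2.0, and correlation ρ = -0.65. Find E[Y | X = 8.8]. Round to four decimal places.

The regression of Y on X has slope ρ·σ_Y/σ_X and passes through (μ_X, μ_Y).
E[Y | X=8.8] = -6.6 + (-0.65)·(2.0/4.1)·(8.8 − (3.7)) = -6.6 + (-0.31707)·(5.1) = -8.2171.

-8.2171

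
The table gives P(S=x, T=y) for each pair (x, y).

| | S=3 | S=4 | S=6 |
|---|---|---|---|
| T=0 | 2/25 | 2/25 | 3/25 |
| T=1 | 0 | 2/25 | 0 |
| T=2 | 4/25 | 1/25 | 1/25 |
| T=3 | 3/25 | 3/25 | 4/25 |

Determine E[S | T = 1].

4

P(T = 1) = 2/25.
Σ S·P over the event = 4·(2/25) = 8/25.
E[S | T = 1] = (8/25) / (2/25) = 4.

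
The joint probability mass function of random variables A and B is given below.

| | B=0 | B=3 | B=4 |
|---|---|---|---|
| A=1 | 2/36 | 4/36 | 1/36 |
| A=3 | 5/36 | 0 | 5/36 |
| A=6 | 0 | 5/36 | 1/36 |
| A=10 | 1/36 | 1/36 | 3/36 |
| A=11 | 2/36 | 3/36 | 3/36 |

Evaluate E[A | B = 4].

85/13

P(B = 4) = 13/36.
Summing A·P(A=x,B=y) over the conditioning event gives 85/36.
E[A | B = 4] = (85/36) / (13/36) = 85/13.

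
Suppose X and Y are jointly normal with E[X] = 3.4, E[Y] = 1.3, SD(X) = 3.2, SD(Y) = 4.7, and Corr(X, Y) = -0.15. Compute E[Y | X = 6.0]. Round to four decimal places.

0.7272

E[Y | X=x] = μ_Y + ρ(σ_Y/σ_X)(x − μ_X) for jointly normal variables.
E[Y | X=6.0] = 1.3 + (-0.15)·(4.7/3.2)·(6.0 − (3.4)) = 1.3 + (-0.22031)·(2.6) = 0.7272.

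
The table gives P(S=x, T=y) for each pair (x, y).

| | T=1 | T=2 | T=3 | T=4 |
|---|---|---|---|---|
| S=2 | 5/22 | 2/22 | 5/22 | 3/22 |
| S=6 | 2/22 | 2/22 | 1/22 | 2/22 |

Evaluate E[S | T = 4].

P(T = 4) = 5/22.
Σ S·P over the event = 2·(3/22) + 6·(2/22) = 9/11.
E[S | T = 4] = (9/11) / (5/22) = 18/5.

18/5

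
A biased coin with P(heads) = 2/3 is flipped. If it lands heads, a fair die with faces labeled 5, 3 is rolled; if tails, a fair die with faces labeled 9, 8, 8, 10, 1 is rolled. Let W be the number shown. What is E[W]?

E[W | heads] = (5+3)/2 = 4.
E[W | tails] = (9+8+8+10+1)/5 = 36/5.
By the law of total expectation,
E[W] = (2/3)·(4) + (1/3)·(36/5) = 76/15.

76/15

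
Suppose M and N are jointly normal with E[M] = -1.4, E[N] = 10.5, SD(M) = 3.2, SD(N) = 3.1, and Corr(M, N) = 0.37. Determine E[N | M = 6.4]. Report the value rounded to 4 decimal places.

For a bivariate normal, E[N | M=x] = μ_N + ρ·(σ_N/σ_M)·(x − μ_M).
E[N | M=6.4] = 10.5 + (0.37)·(3.1/3.2)·(6.4 − (-1.4)) = 10.5 + (0.35844)·(7.8) = 13.2958.

13.2958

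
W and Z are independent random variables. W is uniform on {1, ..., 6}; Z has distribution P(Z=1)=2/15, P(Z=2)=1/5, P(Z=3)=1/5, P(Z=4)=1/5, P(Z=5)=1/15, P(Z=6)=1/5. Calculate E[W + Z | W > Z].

P(W > Z) = 19/45.
Summing (W+Z)·P(x,y) over outcomes with W > Z gives 134/45.
E[W + Z | W > Z] = (134/45) / (19/45) = 134/19.

134/19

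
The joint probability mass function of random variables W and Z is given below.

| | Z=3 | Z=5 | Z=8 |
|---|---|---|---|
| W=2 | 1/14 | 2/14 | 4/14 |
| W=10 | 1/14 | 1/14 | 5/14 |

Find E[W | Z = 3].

P(Z = 3) = 1/7.
Σ W·P over the event = 2·(1/14) + 10·(1/14) = 6/7.
E[W | Z = 3] = (6/7) / (1/7) = 6.

6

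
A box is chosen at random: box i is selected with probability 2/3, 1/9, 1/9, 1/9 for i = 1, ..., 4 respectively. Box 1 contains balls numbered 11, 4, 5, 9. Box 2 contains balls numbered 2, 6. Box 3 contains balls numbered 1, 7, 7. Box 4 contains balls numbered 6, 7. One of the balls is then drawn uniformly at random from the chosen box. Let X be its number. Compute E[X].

E[X | box 1] = (11+4+5+9)/4 = 29/4.
E[X | box 2] = (2+6)/2 = 4.
E[X | box 3] = (1+7+7)/3 = 5.
E[X | box 4] = (6+7)/2 = 13/2.
By the law of total expectation,
E[X] = (2/3)·(29/4) + (1/9)·(4) + (1/9)·(5) + (1/9)·(13/2) = 59/9.

59/9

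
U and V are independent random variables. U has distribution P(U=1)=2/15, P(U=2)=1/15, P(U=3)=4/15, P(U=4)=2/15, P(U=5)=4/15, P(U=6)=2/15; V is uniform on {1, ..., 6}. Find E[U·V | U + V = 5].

P(U + V = 5) = 1/10.
Summing UV·P(x,y) over outcomes with U + V = 5 gives 23/45.
E[U·V | U + V = 5] = (23/45) / (1/10) = 46/9.

46/9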